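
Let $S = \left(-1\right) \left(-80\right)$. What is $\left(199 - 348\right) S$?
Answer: $-11920$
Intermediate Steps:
$S = 80$
$\left(199 - 348\right) S = \left(199 - 348\right) 80 = \left(-149\right) 80 = -11920$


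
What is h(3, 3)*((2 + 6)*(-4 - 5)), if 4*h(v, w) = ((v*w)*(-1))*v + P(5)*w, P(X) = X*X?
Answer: -864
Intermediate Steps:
P(X) = X²
h(v, w) = 25*w/4 - w*v²/4 (h(v, w) = (((v*w)*(-1))*v + 5²*w)/4 = ((-v*w)*v + 25*w)/4 = (-w*v² + 25*w)/4 = (25*w - w*v²)/4 = 25*w/4 - w*v²/4)
h(3, 3)*((2 + 6)*(-4 - 5)) = ((¼)*3*(25 - 1*3²))*((2 + 6)*(-4 - 5)) = ((¼)*3*(25 - 1*9))*(8*(-9)) = ((¼)*3*(25 - 9))*(-72) = ((¼)*3*16)*(-72) = 12*(-72) = -864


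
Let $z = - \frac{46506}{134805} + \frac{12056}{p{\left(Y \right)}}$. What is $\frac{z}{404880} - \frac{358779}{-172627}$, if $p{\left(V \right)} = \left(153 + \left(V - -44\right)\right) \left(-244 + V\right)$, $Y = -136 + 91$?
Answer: $\frac{269486844052728487}{129664054120801200} \approx 2.0783$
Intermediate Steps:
$Y = -45$
$p{\left(V \right)} = \left(-244 + V\right) \left(197 + V\right)$ ($p{\left(V \right)} = \left(153 + \left(V + 44\right)\right) \left(-244 + V\right) = \left(153 + \left(44 + V\right)\right) \left(-244 + V\right) = \left(197 + V\right) \left(-244 + V\right) = \left(-244 + V\right) \left(197 + V\right)$)
$z = - \frac{8044133}{12986215}$ ($z = - \frac{46506}{134805} + \frac{12056}{-48068 + \left(-45\right)^{2} - -2115} = \left(-46506\right) \frac{1}{134805} + \frac{12056}{-48068 + 2025 + 2115} = - \frac{15502}{44935} + \frac{12056}{-43928} = - \frac{15502}{44935} + 12056 \left(- \frac{1}{43928}\right) = - \frac{15502}{44935} - \frac{1507}{5491} = - \frac{8044133}{12986215} \approx -0.61944$)
$\frac{z}{404880} - \frac{358779}{-172627} = - \frac{8044133}{12986215 \cdot 404880} - \frac{358779}{-172627} = \left(- \frac{8044133}{12986215}\right) \frac{1}{404880} - - \frac{358779}{172627} = - \frac{8044133}{5257858729200} + \frac{358779}{172627} = \frac{269486844052728487}{129664054120801200}$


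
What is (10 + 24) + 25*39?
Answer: 1009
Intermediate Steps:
(10 + 24) + 25*39 = 34 + 975 = 1009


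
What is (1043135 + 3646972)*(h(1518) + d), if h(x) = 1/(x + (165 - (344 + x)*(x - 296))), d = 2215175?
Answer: 23622199056366141618/2273681 ≈ 1.0389e+13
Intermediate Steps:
h(x) = 1/(165 + x - (-296 + x)*(344 + x)) (h(x) = 1/(x + (165 - (344 + x)*(-296 + x))) = 1/(x + (165 - (-296 + x)*(344 + x))) = 1/(165 + x - (-296 + x)*(344 + x)))
(1043135 + 3646972)*(h(1518) + d) = (1043135 + 3646972)*(-1/(-101989 + 1518² + 47*1518) + 2215175) = 4690107*(-1/(-101989 + 2304324 + 71346) + 2215175) = 4690107*(-1/2273681 + 2215175) = 4690107*(5036601309174/2273681) = 23622199056366141618/2273681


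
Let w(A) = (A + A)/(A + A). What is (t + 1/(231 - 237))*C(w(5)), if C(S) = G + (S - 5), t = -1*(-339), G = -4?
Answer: -8132/3 ≈ -2710.7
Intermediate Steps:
w(A) = 1 (w(A) = (2*A)/((2*A)) = (2*A)*(1/(2*A)) = 1)
t = 339
C(S) = -9 + S (C(S) = -4 + (S - 5) = -4 + (-5 + S) = -9 + S)
(t + 1/(231 - 237))*C(w(5)) = (339 + 1/(231 - 237))*(-9 + 1) = (339 + 1/(-6))*(-8) = (339 - 1/6)*(-8) = (2033/6)*(-8) = -8132/3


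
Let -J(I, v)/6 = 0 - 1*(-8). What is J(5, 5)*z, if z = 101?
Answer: -4848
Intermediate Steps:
J(I, v) = -48 (J(I, v) = -6*(0 - 1*(-8)) = -6*(0 + 8) = -6*8 = -48)
J(5, 5)*z = -48*101 = -4848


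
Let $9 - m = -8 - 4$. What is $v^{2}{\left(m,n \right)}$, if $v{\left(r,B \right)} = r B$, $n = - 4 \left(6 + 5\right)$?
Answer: $853776$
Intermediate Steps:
$n = -44$ ($n = \left(-4\right) 11 = -44$)
$m = 21$ ($m = 9 - \left(-8 - 4\right) = 9 - -12 = 9 + 12 = 21$)
$v{\left(r,B \right)} = B r$
$v^{2}{\left(m,n \right)} = \left(\left(-44\right) 21\right)^{2} = \left(-924\right)^{2} = 853776$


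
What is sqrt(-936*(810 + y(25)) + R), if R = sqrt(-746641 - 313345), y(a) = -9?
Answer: sqrt(-749736 + I*sqrt(1059986)) ≈ 0.595 + 865.87*I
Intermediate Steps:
R = I*sqrt(1059986) (R = sqrt(-1059986) = I*sqrt(1059986) ≈ 1029.6*I)
sqrt(-936*(810 + y(25)) + R) = sqrt(-936*(810 - 9) + I*sqrt(1059986)) = sqrt(-936*801 + I*sqrt(1059986)) = sqrt(-749736 + I*sqrt(1059986))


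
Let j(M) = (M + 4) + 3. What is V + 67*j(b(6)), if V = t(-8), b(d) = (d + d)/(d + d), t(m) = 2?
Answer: 538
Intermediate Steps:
b(d) = 1 (b(d) = (2*d)/((2*d)) = (2*d)*(1/(2*d)) = 1)
V = 2
j(M) = 7 + M (j(M) = (4 + M) + 3 = 7 + M)
V + 67*j(b(6)) = 2 + 67*(7 + 1) = 2 + 67*8 = 2 + 536 = 538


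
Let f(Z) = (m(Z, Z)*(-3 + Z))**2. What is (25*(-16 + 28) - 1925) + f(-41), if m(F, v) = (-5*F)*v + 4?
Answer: 136636685111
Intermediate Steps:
m(F, v) = 4 - 5*F*v (m(F, v) = -5*F*v + 4 = 4 - 5*F*v)
f(Z) = (-3 + Z)**2*(4 - 5*Z**2)**2 (f(Z) = ((4 - 5*Z*Z)*(-3 + Z))**2 = ((4 - 5*Z**2)*(-3 + Z))**2 = ((-3 + Z)*(4 - 5*Z**2))**2 = (-3 + Z)**2*(4 - 5*Z**2)**2)
(25*(-16 + 28) - 1925) + f(-41) = (25*(-16 + 28) - 1925) + (-4 + 5*(-41)**2)**2*(-3 - 41)**2 = (25*12 - 1925) + (-4 + 5*1681)**2*(-44)**2 = (300 - 1925) + (-4 + 8405)**2*1936 = -1625 + 8401**2*1936 = -1625 + 70576801*1936 = -1625 + 136636686736 = 136636685111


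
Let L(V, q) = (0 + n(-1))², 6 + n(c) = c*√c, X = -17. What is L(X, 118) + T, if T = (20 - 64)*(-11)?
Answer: 519 + 12*I ≈ 519.0 + 12.0*I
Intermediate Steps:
n(c) = -6 + c^(3/2) (n(c) = -6 + c*√c = -6 + c^(3/2))
L(V, q) = (-6 - I)² (L(V, q) = (0 + (-6 + (-1)^(3/2)))² = (0 + (-6 - I))² = (-6 - I)²)
T = 484 (T = -44*(-11) = 484)
L(X, 118) + T = (6 + I)² + 484 = 484 + (6 + I)²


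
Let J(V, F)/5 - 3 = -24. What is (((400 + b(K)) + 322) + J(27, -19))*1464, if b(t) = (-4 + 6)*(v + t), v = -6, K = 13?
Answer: 923784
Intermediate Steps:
J(V, F) = -105 (J(V, F) = 15 + 5*(-24) = 15 - 120 = -105)
b(t) = -12 + 2*t (b(t) = (-4 + 6)*(-6 + t) = 2*(-6 + t) = -12 + 2*t)
(((400 + b(K)) + 322) + J(27, -19))*1464 = (((400 + (-12 + 2*13)) + 322) - 105)*1464 = (((400 + (-12 + 26)) + 322) - 105)*1464 = (((400 + 14) + 322) - 105)*1464 = ((414 + 322) - 105)*1464 = (736 - 105)*1464 = 631*1464 = 923784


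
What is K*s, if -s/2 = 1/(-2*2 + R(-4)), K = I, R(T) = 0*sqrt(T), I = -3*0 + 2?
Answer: 1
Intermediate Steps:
I = 2 (I = 0 + 2 = 2)
R(T) = 0
K = 2
s = 1/2 (s = -2/(-2*2 + 0) = -2/(-4 + 0) = -2/(-4) = -2*(-1/4) = 1/2 ≈ 0.50000)
K*s = 2*(1/2) = 1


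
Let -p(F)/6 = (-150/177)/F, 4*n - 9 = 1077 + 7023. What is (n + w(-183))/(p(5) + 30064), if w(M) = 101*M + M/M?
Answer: -3883321/7095344 ≈ -0.54731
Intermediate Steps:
n = 8109/4 (n = 9/4 + (1077 + 7023)/4 = 9/4 + (¼)*8100 = 9/4 + 2025 = 8109/4 ≈ 2027.3)
w(M) = 1 + 101*M (w(M) = 101*M + 1 = 1 + 101*M)
p(F) = 300/(59*F) (p(F) = -6*(-150/177)/F = -6*(-150*1/177)/F = -(-300)/(59*F) = 300/(59*F))
(n + w(-183))/(p(5) + 30064) = (8109/4 + (1 + 101*(-183)))/((300/59)/5 + 30064) = (8109/4 + (1 - 18483))/((300/59)*(⅕) + 30064) = (8109/4 - 18482)/(60/59 + 30064) = -65819/(4*1773836/59) = -65819/4*59/1773836 = -3883321/7095344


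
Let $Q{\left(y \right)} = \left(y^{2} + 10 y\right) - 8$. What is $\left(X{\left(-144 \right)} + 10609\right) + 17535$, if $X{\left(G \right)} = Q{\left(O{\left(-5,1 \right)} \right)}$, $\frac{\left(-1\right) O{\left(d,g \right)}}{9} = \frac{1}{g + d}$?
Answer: $\frac{450617}{16} \approx 28164.0$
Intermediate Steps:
$O{\left(d,g \right)} = - \frac{9}{d + g}$ ($O{\left(d,g \right)} = - \frac{9}{g + d} = - \frac{9}{d + g}$)
$Q{\left(y \right)} = -8 + y^{2} + 10 y$
$X{\left(G \right)} = \frac{313}{16}$ ($X{\left(G \right)} = -8 + \left(- \frac{9}{-5 + 1}\right)^{2} + 10 \left(- \frac{9}{-5 + 1}\right) = -8 + \left(- \frac{9}{-4}\right)^{2} + 10 \left(- \frac{9}{-4}\right) = -8 + \left(\left(-9\right) \left(- \frac{1}{4}\right)\right)^{2} + 10 \left(\left(-9\right) \left(- \frac{1}{4}\right)\right) = -8 + \left(\frac{9}{4}\right)^{2} + 10 \cdot \frac{9}{4} = -8 + \frac{81}{16} + \frac{45}{2} = \frac{313}{16}$)
$\left(X{\left(-144 \right)} + 10609\right) + 17535 = \left(\frac{313}{16} + 10609\right) + 17535 = \frac{170057}{16} + 17535 = \frac{450617}{16}$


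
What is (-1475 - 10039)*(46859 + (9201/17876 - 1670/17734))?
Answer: -42760246269323295/79253246 ≈ -5.3954e+8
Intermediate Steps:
(-1475 - 10039)*(46859 + (9201/17876 - 1670/17734)) = -11514*(46859 + (9201*(1/17876) - 1670*1/17734)) = -11514*(46859 + (9201/17876 - 835/8867)) = -11514*(46859 + 66658807/158506492) = -11514*7427522367435/158506492 = -42760246269323295/79253246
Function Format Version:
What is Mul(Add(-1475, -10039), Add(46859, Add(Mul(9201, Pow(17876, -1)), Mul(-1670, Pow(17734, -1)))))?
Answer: Rational(-42760246269323295, 79253246) ≈ -5.3954e+8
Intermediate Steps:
Mul(Add(-1475, -10039), Add(46859, Add(Mul(9201, Pow(17876, -1)), Mul(-1670, Pow(17734, -1))))) = Mul(-11514, Add(46859, Add(Mul(9201, Rational(1, 17876)), Mul(-1670, Rational(1, 17734))))) = Mul(-11514, Add(46859, Add(Rational(9201, 17876), Rational(-835, 8867)))) = Mul(-11514, Add(46859, Rational(66658807, 158506492))) = Mul(-11514, Rational(7427522367435, 158506492)) = Rational(-42760246269323295, 79253246)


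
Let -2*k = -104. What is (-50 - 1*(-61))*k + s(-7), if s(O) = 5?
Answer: 577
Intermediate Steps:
k = 52 (k = -½*(-104) = 52)
(-50 - 1*(-61))*k + s(-7) = (-50 - 1*(-61))*52 + 5 = (-50 + 61)*52 + 5 = 11*52 + 5 = 572 + 5 = 577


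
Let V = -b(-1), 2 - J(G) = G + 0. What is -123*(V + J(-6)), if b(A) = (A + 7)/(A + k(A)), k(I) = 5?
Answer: -1599/2 ≈ -799.50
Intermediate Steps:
J(G) = 2 - G (J(G) = 2 - (G + 0) = 2 - G)
b(A) = (7 + A)/(5 + A) (b(A) = (A + 7)/(A + 5) = (7 + A)/(5 + A))
V = -3/2 (V = -(7 - 1)/(5 - 1) = -6/4 = -1*3/2 = -3/2 ≈ -1.5000)
-123*(V + J(-6)) = -123*(-3/2 + (2 - 1*(-6))) = -123*(-3/2 + (2 + 6)) = -123*(-3/2 + 8) = -123*13/2 = -1599/2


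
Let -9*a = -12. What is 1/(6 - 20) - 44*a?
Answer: -2467/42 ≈ -58.738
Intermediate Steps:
a = 4/3 (a = -1/9*(-12) = 4/3 ≈ 1.3333)
1/(6 - 20) - 44*a = 1/(6 - 20) - 44*4/3 = 1/(-14) - 176/3 = -1/14 - 176/3 = -2467/42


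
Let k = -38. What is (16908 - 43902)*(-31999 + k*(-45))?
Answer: 817621266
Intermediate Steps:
(16908 - 43902)*(-31999 + k*(-45)) = (16908 - 43902)*(-31999 - 38*(-45)) = -26994*(-31999 + 1710) = -26994*(-30289) = 817621266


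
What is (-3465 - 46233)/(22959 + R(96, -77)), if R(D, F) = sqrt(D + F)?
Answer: -570508191/263557831 + 24849*sqrt(19)/263557831 ≈ -2.1642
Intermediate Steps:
(-3465 - 46233)/(22959 + R(96, -77)) = (-3465 - 46233)/(22959 + sqrt(96 - 77)) = -49698/(22959 + sqrt(19))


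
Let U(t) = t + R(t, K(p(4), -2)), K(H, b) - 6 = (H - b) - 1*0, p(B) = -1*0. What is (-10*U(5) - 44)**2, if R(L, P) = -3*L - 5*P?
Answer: 207936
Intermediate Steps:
p(B) = 0
K(H, b) = 6 + H - b (K(H, b) = 6 + ((H - b) - 1*0) = 6 + ((H - b) + 0) = 6 + (H - b) = 6 + H - b)
R(L, P) = -5*P - 3*L
U(t) = -40 - 2*t (U(t) = t + (-5*(6 + 0 - 1*(-2)) - 3*t) = t + (-5*(6 + 0 + 2) - 3*t) = t + (-5*8 - 3*t) = t + (-40 - 3*t) = -40 - 2*t)
(-10*U(5) - 44)**2 = (-10*(-40 - 2*5) - 44)**2 = (-10*(-40 - 10) - 44)**2 = (-10*(-50) - 44)**2 = (500 - 44)**2 = 456**2 = 207936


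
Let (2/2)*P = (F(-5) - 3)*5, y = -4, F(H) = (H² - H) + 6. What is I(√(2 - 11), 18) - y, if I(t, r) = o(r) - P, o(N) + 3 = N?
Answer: -146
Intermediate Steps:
F(H) = 6 + H² - H
o(N) = -3 + N
P = 165 (P = ((6 + (-5)² - 1*(-5)) - 3)*5 = ((6 + 25 + 5) - 3)*5 = (36 - 3)*5 = 33*5 = 165)
I(t, r) = -168 + r (I(t, r) = (-3 + r) - 1*165 = (-3 + r) - 165 = -168 + r)
I(√(2 - 11), 18) - y = (-168 + 18) - 1*(-4) = -150 + 4 = -146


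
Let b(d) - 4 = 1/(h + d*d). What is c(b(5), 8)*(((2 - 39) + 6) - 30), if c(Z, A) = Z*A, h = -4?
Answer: -41480/21 ≈ -1975.2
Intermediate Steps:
b(d) = 4 + 1/(-4 + d**2) (b(d) = 4 + 1/(-4 + d*d) = 4 + 1/(-4 + d**2))
c(Z, A) = A*Z
c(b(5), 8)*(((2 - 39) + 6) - 30) = (8*((-15 + 4*5**2)/(-4 + 5**2)))*(((2 - 39) + 6) - 30) = (8*((-15 + 4*25)/(-4 + 25)))*((-37 + 6) - 30) = (8*((-15 + 100)/21))*(-31 - 30) = (8*((1/21)*85))*(-61) = (8*(85/21))*(-61) = (680/21)*(-61) = -41480/21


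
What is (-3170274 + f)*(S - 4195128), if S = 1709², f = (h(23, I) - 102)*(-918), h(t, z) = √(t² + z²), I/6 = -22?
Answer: 3921012069186 + 1169942346*√17953 ≈ 4.0778e+12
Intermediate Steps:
I = -132 (I = 6*(-22) = -132)
f = 93636 - 918*√17953 (f = (√(23² + (-132)²) - 102)*(-918) = (√(529 + 17424) - 102)*(-918) = (√17953 - 102)*(-918) = (-102 + √17953)*(-918) = 93636 - 918*√17953 ≈ -29366.)
S = 2920681
(-3170274 + f)*(S - 4195128) = (-3170274 + (93636 - 918*√17953))*(2920681 - 4195128) = (-3076638 - 918*√17953)*(-1274447) = 3921012069186 + 1169942346*√17953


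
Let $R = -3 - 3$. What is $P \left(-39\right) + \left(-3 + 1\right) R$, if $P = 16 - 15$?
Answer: $-27$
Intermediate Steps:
$R = -6$
$P = 1$
$P \left(-39\right) + \left(-3 + 1\right) R = 1 \left(-39\right) + \left(-3 + 1\right) \left(-6\right) = -39 - -12 = -39 + 12 = -27$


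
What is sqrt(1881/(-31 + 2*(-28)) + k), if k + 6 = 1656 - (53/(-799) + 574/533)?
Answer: 2*sqrt(36914945521506)/301223 ≈ 40.341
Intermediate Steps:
k = 17128053/10387 (k = -6 + (1656 - (53/(-799) + 574/533)) = -6 + (1656 - (53*(-1/799) + 574*(1/533))) = -6 + (1656 - (-53/799 + 14/13)) = -6 + (1656 - 1*10497/10387) = -6 + (1656 - 10497/10387) = -6 + 17190375/10387 = 17128053/10387 ≈ 1649.0)
sqrt(1881/(-31 + 2*(-28)) + k) = sqrt(1881/(-31 + 2*(-28)) + 17128053/10387) = sqrt(1881/(-31 - 56) + 17128053/10387) = sqrt(1881/(-87) + 17128053/10387) = sqrt(1881*(-1/87) + 17128053/10387) = sqrt(-627/29 + 17128053/10387) = sqrt(490200888/301223) = 2*sqrt(36914945521506)/301223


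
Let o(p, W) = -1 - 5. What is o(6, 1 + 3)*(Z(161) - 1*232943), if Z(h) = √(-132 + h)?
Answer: 1397658 - 6*√29 ≈ 1.3976e+6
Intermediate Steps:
o(p, W) = -6
o(6, 1 + 3)*(Z(161) - 1*232943) = -6*(√(-132 + 161) - 1*232943) = -6*(√29 - 232943) = -6*(-232943 + √29) = 1397658 - 6*√29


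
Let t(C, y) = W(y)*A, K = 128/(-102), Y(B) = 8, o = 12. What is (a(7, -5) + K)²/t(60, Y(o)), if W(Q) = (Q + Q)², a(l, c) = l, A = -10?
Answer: -85849/6658560 ≈ -0.012893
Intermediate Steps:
W(Q) = 4*Q² (W(Q) = (2*Q)² = 4*Q²)
K = -64/51 (K = 128*(-1/102) = -64/51 ≈ -1.2549)
t(C, y) = -40*y² (t(C, y) = (4*y²)*(-10) = -40*y²)
(a(7, -5) + K)²/t(60, Y(o)) = (7 - 64/51)²/((-40*8²)) = (293/51)²/((-40*64)) = (85849/2601)/(-2560) = (85849/2601)*(-1/2560) = -85849/6658560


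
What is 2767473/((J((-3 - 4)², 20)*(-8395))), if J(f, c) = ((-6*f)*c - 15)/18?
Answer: 5534946/5498725 ≈ 1.0066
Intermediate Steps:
J(f, c) = -⅚ - c*f/3 (J(f, c) = (-6*c*f - 15)*(1/18) = (-15 - 6*c*f)*(1/18) = -⅚ - c*f/3)
2767473/((J((-3 - 4)², 20)*(-8395))) = 2767473/(((-⅚ - ⅓*20*(-3 - 4)²)*(-8395))) = 2767473/(((-⅚ - ⅓*20*(-7)²)*(-8395))) = 2767473/(((-⅚ - ⅓*20*49)*(-8395))) = 2767473/(((-⅚ - 980/3)*(-8395))) = 2767473/((-655/2*(-8395))) = 2767473/(5498725/2) = 2767473*(2/5498725) = 5534946/5498725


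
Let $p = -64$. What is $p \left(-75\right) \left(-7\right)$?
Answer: $-33600$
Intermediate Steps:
$p \left(-75\right) \left(-7\right) = \left(-64\right) \left(-75\right) \left(-7\right) = 4800 \left(-7\right) = -33600$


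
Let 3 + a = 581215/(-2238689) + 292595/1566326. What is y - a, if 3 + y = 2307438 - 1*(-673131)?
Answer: 10451415487504261501/3506516786614 ≈ 2.9806e+6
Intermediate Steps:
a = -10774893317977/3506516786614 (a = -3 + (581215/(-2238689) + 292595/1566326) = -3 + (581215*(-1/2238689) + 292595*(1/1566326)) = -3 + (-581215/2238689 + 292595/1566326) = -3 - 255342958135/3506516786614 = -10774893317977/3506516786614 ≈ -3.0728)
y = 2980566 (y = -3 + (2307438 - 1*(-673131)) = -3 + (2307438 + 673131) = -3 + 2980569 = 2980566)
y - a = 2980566 - 1*(-10774893317977/3506516786614) = 2980566 + 10774893317977/3506516786614 = 10451415487504261501/3506516786614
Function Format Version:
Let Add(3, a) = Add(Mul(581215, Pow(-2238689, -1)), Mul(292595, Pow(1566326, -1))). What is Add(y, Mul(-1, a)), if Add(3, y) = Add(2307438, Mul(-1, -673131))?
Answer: Rational(10451415487504261501, 3506516786614) ≈ 2.9806e+6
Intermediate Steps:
a = Rational(-10774893317977, 3506516786614) (a = Add(-3, Add(Mul(581215, Pow(-2238689, -1)), Mul(292595, Pow(1566326, -1)))) = Add(-3, Add(Mul(581215, Rational(-1, 2238689)), Mul(292595, Rational(1, 1566326)))) = Add(-3, Add(Rational(-581215, 2238689), Rational(292595, 1566326))) = Add(-3, Rational(-255342958135, 3506516786614)) = Rational(-10774893317977, 3506516786614) ≈ -3.0728)
y = 2980566 (y = Add(-3, Add(2307438, Mul(-1, -673131))) = Add(-3, Add(2307438, 673131)) = Add(-3, 2980569) = 2980566)
Add(y, Mul(-1, a)) = Add(2980566, Mul(-1, Rational(-10774893317977, 3506516786614))) = Add(2980566, Rational(10774893317977, 3506516786614)) = Rational(10451415487504261501, 3506516786614)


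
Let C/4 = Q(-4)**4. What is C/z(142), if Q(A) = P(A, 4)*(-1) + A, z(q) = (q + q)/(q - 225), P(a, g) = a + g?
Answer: -21248/71 ≈ -299.27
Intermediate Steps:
z(q) = 2*q/(-225 + q) (z(q) = (2*q)/(-225 + q) = 2*q/(-225 + q))
Q(A) = -4 (Q(A) = (A + 4)*(-1) + A = (4 + A)*(-1) + A = (-4 - A) + A = -4)
C = 1024 (C = 4*(-4)**4 = 4*256 = 1024)
C/z(142) = 1024/((2*142/(-225 + 142))) = 1024/((2*142/(-83))) = 1024/((2*142*(-1/83))) = 1024/(-284/83) = 1024*(-83/284) = -21248/71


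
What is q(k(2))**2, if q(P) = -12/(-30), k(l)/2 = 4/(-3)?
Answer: 4/25 ≈ 0.16000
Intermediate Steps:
k(l) = -8/3 (k(l) = 2*(4/(-3)) = 2*(4*(-1/3)) = 2*(-4/3) = -8/3)
q(P) = 2/5 (q(P) = -12*(-1/30) = 2/5)
q(k(2))**2 = (2/5)**2 = 4/25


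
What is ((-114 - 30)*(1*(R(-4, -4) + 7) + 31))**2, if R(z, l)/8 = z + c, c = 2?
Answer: 10036224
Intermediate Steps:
R(z, l) = 16 + 8*z (R(z, l) = 8*(z + 2) = 8*(2 + z) = 16 + 8*z)
((-114 - 30)*(1*(R(-4, -4) + 7) + 31))**2 = ((-114 - 30)*(1*((16 + 8*(-4)) + 7) + 31))**2 = (-144*(1*((16 - 32) + 7) + 31))**2 = (-144*(1*(-16 + 7) + 31))**2 = (-144*(1*(-9) + 31))**2 = (-144*(-9 + 31))**2 = (-144*22)**2 = (-3168)**2 = 10036224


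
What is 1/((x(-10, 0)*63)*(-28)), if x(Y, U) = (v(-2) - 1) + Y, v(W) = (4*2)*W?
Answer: 1/47628 ≈ 2.0996e-5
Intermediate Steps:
v(W) = 8*W
x(Y, U) = -17 + Y (x(Y, U) = (8*(-2) - 1) + Y = (-16 - 1) + Y = -17 + Y)
1/((x(-10, 0)*63)*(-28)) = 1/(((-17 - 10)*63)*(-28)) = 1/(-27*63*(-28)) = 1/(-1701*(-28)) = 1/47628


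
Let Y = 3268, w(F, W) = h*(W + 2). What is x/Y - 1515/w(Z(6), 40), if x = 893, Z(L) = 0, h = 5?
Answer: -8357/1204 ≈ -6.9410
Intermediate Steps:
w(F, W) = 10 + 5*W (w(F, W) = 5*(W + 2) = 5*(2 + W) = 10 + 5*W)
x/Y - 1515/w(Z(6), 40) = 893/3268 - 1515/(10 + 5*40) = 893*(1/3268) - 1515/(10 + 200) = 47/172 - 1515/210 = 47/172 - 1515*1/210 = 47/172 - 101/14 = -8357/1204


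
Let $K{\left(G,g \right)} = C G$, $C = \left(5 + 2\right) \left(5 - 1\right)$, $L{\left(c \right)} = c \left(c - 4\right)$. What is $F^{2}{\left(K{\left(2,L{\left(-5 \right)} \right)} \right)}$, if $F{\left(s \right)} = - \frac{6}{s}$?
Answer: $\frac{9}{784} \approx 0.01148$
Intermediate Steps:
$L{\left(c \right)} = c \left(-4 + c\right)$
$C = 28$ ($C = 7 \cdot 4 = 28$)
$K{\left(G,g \right)} = 28 G$
$F^{2}{\left(K{\left(2,L{\left(-5 \right)} \right)} \right)} = \left(- \frac{6}{28 \cdot 2}\right)^{2} = \left(- \frac{6}{56}\right)^{2} = \left(\left(-6\right) \frac{1}{56}\right)^{2} = \left(- \frac{3}{28}\right)^{2} = \frac{9}{784}$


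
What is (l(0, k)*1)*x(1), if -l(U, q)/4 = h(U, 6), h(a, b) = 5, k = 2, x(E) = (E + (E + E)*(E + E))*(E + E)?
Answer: -200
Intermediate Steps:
x(E) = 2*E*(E + 4*E²) (x(E) = (E + (2*E)*(2*E))*(2*E) = (E + 4*E²)*(2*E) = 2*E*(E + 4*E²))
l(U, q) = -20 (l(U, q) = -4*5 = -20)
(l(0, k)*1)*x(1) = (-20*1)*(1²*(2 + 8*1)) = -20*(2 + 8) = -20*10 = -200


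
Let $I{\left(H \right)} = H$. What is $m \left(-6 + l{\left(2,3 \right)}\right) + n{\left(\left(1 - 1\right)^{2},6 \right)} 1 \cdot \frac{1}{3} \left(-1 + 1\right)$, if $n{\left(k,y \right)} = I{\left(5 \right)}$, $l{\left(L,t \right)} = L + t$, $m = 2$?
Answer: $-2$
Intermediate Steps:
$n{\left(k,y \right)} = 5$
$m \left(-6 + l{\left(2,3 \right)}\right) + n{\left(\left(1 - 1\right)^{2},6 \right)} 1 \cdot \frac{1}{3} \left(-1 + 1\right) = 2 \left(-6 + \left(2 + 3\right)\right) + 5 \cdot 1 \cdot \frac{1}{3} \left(-1 + 1\right) = 2 \left(-6 + 5\right) + 5 \cdot 1 \cdot \frac{1}{3} \cdot 0 = 2 \left(-1\right) + 5 \cdot \frac{1}{3} \cdot 0 = -2 + 5 \cdot 0 = -2 + 0 = -2$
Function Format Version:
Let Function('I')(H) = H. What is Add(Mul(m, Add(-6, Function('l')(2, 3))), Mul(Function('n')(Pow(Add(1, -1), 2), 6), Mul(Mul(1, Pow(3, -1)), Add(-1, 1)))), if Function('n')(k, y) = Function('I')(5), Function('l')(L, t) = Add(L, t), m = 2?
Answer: -2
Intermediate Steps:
Function('n')(k, y) = 5
Add(Mul(m, Add(-6, Function('l')(2, 3))), Mul(Function('n')(Pow(Add(1, -1), 2), 6), Mul(Mul(1, Pow(3, -1)), Add(-1, 1)))) = Add(Mul(2, Add(-6, Add(2, 3))), Mul(5, Mul(Mul(1, Pow(3, -1)), Add(-1, 1)))) = Add(Mul(2, Add(-6, 5)), Mul(5, Mul(Mul(1, Rational(1, 3)), 0))) = Add(Mul(2, -1), Mul(5, Mul(Rational(1, 3), 0))) = Add(-2, Mul(5, 0)) = Add(-2, 0) = -2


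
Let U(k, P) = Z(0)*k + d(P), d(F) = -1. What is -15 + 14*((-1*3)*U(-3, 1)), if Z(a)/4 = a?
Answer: 27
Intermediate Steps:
Z(a) = 4*a
U(k, P) = -1 (U(k, P) = (4*0)*k - 1 = 0*k - 1 = 0 - 1 = -1)
-15 + 14*((-1*3)*U(-3, 1)) = -15 + 14*(-1*3*(-1)) = -15 + 14*(-3*(-1)) = -15 + 14*3 = -15 + 42 = 27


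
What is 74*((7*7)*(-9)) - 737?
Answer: -33371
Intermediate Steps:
74*((7*7)*(-9)) - 737 = 74*(49*(-9)) - 737 = 74*(-441) - 737 = -32634 - 737 = -33371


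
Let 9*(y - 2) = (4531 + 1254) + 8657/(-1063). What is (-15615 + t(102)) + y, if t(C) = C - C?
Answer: -143228773/9567 ≈ -14971.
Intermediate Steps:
y = 6159932/9567 (y = 2 + ((4531 + 1254) + 8657/(-1063))/9 = 2 + (5785 + 8657*(-1/1063))/9 = 2 + (5785 - 8657/1063)/9 = 2 + (⅑)*(6140798/1063) = 2 + 6140798/9567 = 6159932/9567 ≈ 643.87)
t(C) = 0
(-15615 + t(102)) + y = (-15615 + 0) + 6159932/9567 = -15615 + 6159932/9567 = -143228773/9567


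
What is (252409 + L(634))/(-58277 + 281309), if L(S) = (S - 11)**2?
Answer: 320269/111516 ≈ 2.8720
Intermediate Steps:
L(S) = (-11 + S)**2
(252409 + L(634))/(-58277 + 281309) = (252409 + (-11 + 634)**2)/(-58277 + 281309) = (252409 + 623**2)/223032 = (252409 + 388129)*(1/223032) = 640538*(1/223032) = 320269/111516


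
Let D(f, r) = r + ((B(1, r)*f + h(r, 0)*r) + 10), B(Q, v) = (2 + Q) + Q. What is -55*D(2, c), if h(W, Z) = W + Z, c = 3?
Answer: -1650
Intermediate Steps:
B(Q, v) = 2 + 2*Q
D(f, r) = 10 + r + r² + 4*f (D(f, r) = r + (((2 + 2*1)*f + (r + 0)*r) + 10) = r + (((2 + 2)*f + r*r) + 10) = r + ((4*f + r²) + 10) = r + ((r² + 4*f) + 10) = r + (10 + r² + 4*f) = 10 + r + r² + 4*f)
-55*D(2, c) = -55*(10 + 3 + 3² + 4*2) = -55*(10 + 3 + 9 + 8) = -55*30 = -1650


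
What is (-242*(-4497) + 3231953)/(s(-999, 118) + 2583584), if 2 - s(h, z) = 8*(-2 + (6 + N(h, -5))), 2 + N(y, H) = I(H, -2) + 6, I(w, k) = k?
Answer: 4320227/2583538 ≈ 1.6722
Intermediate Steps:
N(y, H) = 2 (N(y, H) = -2 + (-2 + 6) = -2 + 4 = 2)
s(h, z) = -46 (s(h, z) = 2 - 8*(-2 + (6 + 2)) = 2 - 8*(-2 + 8) = 2 - 8*6 = 2 - 1*48 = 2 - 48 = -46)
(-242*(-4497) + 3231953)/(s(-999, 118) + 2583584) = (-242*(-4497) + 3231953)/(-46 + 2583584) = (1088274 + 3231953)/2583538 = 4320227*(1/2583538) = 4320227/2583538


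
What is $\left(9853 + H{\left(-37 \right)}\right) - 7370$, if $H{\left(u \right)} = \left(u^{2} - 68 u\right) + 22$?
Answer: $6390$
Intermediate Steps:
$H{\left(u \right)} = 22 + u^{2} - 68 u$
$\left(9853 + H{\left(-37 \right)}\right) - 7370 = \left(9853 + \left(22 + \left(-37\right)^{2} - -2516\right)\right) - 7370 = \left(9853 + \left(22 + 1369 + 2516\right)\right) - 7370 = \left(9853 + 3907\right) - 7370 = 13760 - 7370 = 6390$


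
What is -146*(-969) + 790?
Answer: 142264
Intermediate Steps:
-146*(-969) + 790 = 141474 + 790 = 142264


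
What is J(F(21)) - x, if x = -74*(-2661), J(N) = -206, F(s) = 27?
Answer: -197120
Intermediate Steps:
x = 196914
J(F(21)) - x = -206 - 1*196914 = -206 - 196914 = -197120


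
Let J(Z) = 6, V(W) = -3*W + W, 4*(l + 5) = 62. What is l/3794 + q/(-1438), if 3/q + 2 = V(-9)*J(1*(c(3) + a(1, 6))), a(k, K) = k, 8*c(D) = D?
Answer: 28377/10326997 ≈ 0.0027478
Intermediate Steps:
l = 21/2 (l = -5 + (¼)*62 = -5 + 31/2 = 21/2 ≈ 10.500)
c(D) = D/8
V(W) = -2*W
q = 3/106 (q = 3/(-2 - 2*(-9)*6) = 3/(-2 + 18*6) = 3/(-2 + 108) = 3/106 ≈ 0.028302)
l/3794 + q/(-1438) = (21/2)/3794 + (3/106)/(-1438) = (21/2)*(1/3794) + (3/106)*(-1/1438) = 3/1084 - 3/152428 = 28377/10326997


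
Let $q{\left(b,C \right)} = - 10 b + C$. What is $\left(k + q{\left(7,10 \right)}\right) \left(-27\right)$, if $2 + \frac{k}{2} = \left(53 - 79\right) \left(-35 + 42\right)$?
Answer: $11556$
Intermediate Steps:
$k = -368$ ($k = -4 + 2 \left(53 - 79\right) \left(-35 + 42\right) = -4 + 2 \left(\left(-26\right) 7\right) = -4 + 2 \left(-182\right) = -4 - 364 = -368$)
$q{\left(b,C \right)} = C - 10 b$
$\left(k + q{\left(7,10 \right)}\right) \left(-27\right) = \left(-368 + \left(10 - 70\right)\right) \left(-27\right) = \left(-368 - 60\right) \left(-27\right) = \left(-428\right) \left(-27\right) = 11556$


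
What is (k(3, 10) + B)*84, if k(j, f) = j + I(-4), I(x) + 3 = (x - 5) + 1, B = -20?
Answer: -2352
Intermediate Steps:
I(x) = -7 + x (I(x) = -3 + ((x - 5) + 1) = -3 + ((-5 + x) + 1) = -3 + (-4 + x) = -7 + x)
k(j, f) = -11 + j (k(j, f) = j + (-7 - 4) = j - 11 = -11 + j)
(k(3, 10) + B)*84 = ((-11 + 3) - 20)*84 = (-8 - 20)*84 = -28*84 = -2352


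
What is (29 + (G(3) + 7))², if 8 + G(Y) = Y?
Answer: 961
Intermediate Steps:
G(Y) = -8 + Y
(29 + (G(3) + 7))² = (29 + ((-8 + 3) + 7))² = (29 + (-5 + 7))² = (29 + 2)² = 31² = 961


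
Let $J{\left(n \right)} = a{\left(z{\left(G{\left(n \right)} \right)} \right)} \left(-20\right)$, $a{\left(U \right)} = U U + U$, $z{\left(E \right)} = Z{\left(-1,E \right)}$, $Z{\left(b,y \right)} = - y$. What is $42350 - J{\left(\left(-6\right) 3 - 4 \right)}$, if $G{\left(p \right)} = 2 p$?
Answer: $81950$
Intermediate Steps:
$z{\left(E \right)} = - E$
$a{\left(U \right)} = U + U^{2}$ ($a{\left(U \right)} = U^{2} + U = U + U^{2}$)
$J{\left(n \right)} = 40 n \left(1 - 2 n\right)$ ($J{\left(n \right)} = - 2 n \left(1 - 2 n\right) \left(-20\right) = 40 n \left(1 - 2 n\right)$)
$42350 - J{\left(\left(-6\right) 3 - 4 \right)} = 42350 - 40 \left(\left(-6\right) 3 - 4\right) \left(1 - 2 \left(\left(-6\right) 3 - 4\right)\right) = 42350 - 40 \left(-18 - 4\right) \left(1 - 2 \left(-18 - 4\right)\right) = 42350 - 40 \left(-22\right) \left(1 - -44\right) = 42350 - 40 \left(-22\right) \left(1 + 44\right) = 42350 - 40 \left(-22\right) 45 = 42350 - -39600 = 42350 + 39600 = 81950$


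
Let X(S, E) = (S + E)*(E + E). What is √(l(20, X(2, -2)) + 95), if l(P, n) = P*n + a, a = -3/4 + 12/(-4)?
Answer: √365/2 ≈ 9.5525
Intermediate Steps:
a = -15/4 (a = -3*¼ + 12*(-¼) = -¾ - 3 = -15/4 ≈ -3.7500)
X(S, E) = 2*E*(E + S) (X(S, E) = (E + S)*(2*E) = 2*E*(E + S))
l(P, n) = -15/4 + P*n (l(P, n) = P*n - 15/4 = -15/4 + P*n)
√(l(20, X(2, -2)) + 95) = √((-15/4 + 20*(2*(-2)*(-2 + 2))) + 95) = √((-15/4 + 20*(2*(-2)*0)) + 95) = √((-15/4 + 20*0) + 95) = √((-15/4 + 0) + 95) = √(-15/4 + 95) = √(365/4) = √365/2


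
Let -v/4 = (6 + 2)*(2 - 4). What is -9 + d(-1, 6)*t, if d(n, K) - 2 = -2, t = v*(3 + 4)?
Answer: -9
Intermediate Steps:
v = 64 (v = -4*(6 + 2)*(2 - 4) = -32*(-2) = -4*(-16) = 64)
t = 448 (t = 64*(3 + 4) = 64*7 = 448)
d(n, K) = 0 (d(n, K) = 2 - 2 = 0)
-9 + d(-1, 6)*t = -9 + 0*448 = -9 + 0 = -9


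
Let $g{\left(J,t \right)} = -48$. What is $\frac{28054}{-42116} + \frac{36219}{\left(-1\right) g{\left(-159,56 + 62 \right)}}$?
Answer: $\frac{127004401}{168464} \approx 753.9$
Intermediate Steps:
$\frac{28054}{-42116} + \frac{36219}{\left(-1\right) g{\left(-159,56 + 62 \right)}} = \frac{28054}{-42116} + \frac{36219}{\left(-1\right) \left(-48\right)} = 28054 \left(- \frac{1}{42116}\right) + \frac{36219}{48} = - \frac{14027}{21058} + 36219 \cdot \frac{1}{48} = - \frac{14027}{21058} + \frac{12073}{16} = \frac{127004401}{168464}$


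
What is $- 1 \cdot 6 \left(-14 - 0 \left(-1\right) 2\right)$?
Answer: $84$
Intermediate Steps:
$- 1 \cdot 6 \left(-14 - 0 \left(-1\right) 2\right) = \left(-1\right) 6 \left(-14 - 0 \cdot 2\right) = - 6 \left(-14 - 0\right) = - 6 \left(-14 + 0\right) = \left(-6\right) \left(-14\right) = 84$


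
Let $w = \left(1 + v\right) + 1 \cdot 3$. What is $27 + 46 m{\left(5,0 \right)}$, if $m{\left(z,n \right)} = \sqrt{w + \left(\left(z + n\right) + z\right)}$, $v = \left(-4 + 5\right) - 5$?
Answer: $27 + 46 \sqrt{10} \approx 172.46$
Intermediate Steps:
$v = -4$ ($v = 1 - 5 = -4$)
$w = 0$ ($w = \left(1 - 4\right) + 1 \cdot 3 = -3 + 3 = 0$)
$m{\left(z,n \right)} = \sqrt{n + 2 z}$ ($m{\left(z,n \right)} = \sqrt{0 + \left(\left(z + n\right) + z\right)} = \sqrt{0 + \left(\left(n + z\right) + z\right)} = \sqrt{0 + \left(n + 2 z\right)} = \sqrt{n + 2 z}$)
$27 + 46 m{\left(5,0 \right)} = 27 + 46 \sqrt{0 + 2 \cdot 5} = 27 + 46 \sqrt{0 + 10} = 27 + 46 \sqrt{10}$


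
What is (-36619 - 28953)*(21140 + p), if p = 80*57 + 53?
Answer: -1688675716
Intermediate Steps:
p = 4613 (p = 4560 + 53 = 4613)
(-36619 - 28953)*(21140 + p) = (-36619 - 28953)*(21140 + 4613) = -65572*25753 = -1688675716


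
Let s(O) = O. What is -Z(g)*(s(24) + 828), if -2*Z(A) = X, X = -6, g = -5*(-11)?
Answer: -2556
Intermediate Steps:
g = 55
Z(A) = 3 (Z(A) = -½*(-6) = 3)
-Z(g)*(s(24) + 828) = -3*(24 + 828) = -3*852 = -1*2556 = -2556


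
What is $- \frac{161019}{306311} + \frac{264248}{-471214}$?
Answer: $- \frac{78408238097}{72169015777} \approx -1.0865$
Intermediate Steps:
$- \frac{161019}{306311} + \frac{264248}{-471214} = \left(-161019\right) \frac{1}{306311} + 264248 \left(- \frac{1}{471214}\right) = - \frac{161019}{306311} - \frac{132124}{235607} = - \frac{78408238097}{72169015777}$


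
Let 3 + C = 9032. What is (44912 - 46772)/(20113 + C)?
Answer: -310/4857 ≈ -0.063825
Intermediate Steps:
C = 9029 (C = -3 + 9032 = 9029)
(44912 - 46772)/(20113 + C) = (44912 - 46772)/(20113 + 9029) = -1860/29142 = -1860*1/29142 = -310/4857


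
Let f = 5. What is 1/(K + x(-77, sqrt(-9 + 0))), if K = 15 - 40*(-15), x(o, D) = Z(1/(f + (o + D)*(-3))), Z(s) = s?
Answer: 34303091/21096546106 - 9*I/21096546106 ≈ 0.001626 - 4.2661e-10*I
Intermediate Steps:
x(o, D) = 1/(5 - 3*D - 3*o) (x(o, D) = 1/(5 + (o + D)*(-3)) = 1/(5 + (D + o)*(-3)) = 1/(5 + (-3*D - 3*o)) = 1/(5 - 3*D - 3*o))
K = 615 (K = 15 + 600 = 615)
1/(K + x(-77, sqrt(-9 + 0))) = 1/(615 - 1/(-5 + 3*sqrt(-9 + 0) + 3*(-77))) = 1/(615 - 1/(-5 + 3*sqrt(-9) - 231)) = 1/(615 - 1/(-5 + 3*(3*I) - 231)) = 1/(615 - 1/(-5 + 9*I - 231)) = 1/(615 - 1/(-236 + 9*I)) = 1/(615 - (-236 - 9*I)/55777)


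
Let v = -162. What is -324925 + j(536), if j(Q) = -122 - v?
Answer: -324885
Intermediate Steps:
j(Q) = 40 (j(Q) = -122 - 1*(-162) = -122 + 162 = 40)
-324925 + j(536) = -324925 + 40 = -324885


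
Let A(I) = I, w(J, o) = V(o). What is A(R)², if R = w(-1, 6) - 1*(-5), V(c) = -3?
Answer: 4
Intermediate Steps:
w(J, o) = -3
R = 2 (R = -3 - 1*(-5) = -3 + 5 = 2)
A(R)² = 2² = 4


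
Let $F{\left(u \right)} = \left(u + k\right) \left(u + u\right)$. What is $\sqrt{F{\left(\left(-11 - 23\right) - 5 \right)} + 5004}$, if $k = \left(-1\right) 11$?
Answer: $2 \sqrt{2226} \approx 94.361$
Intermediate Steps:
$k = -11$
$F{\left(u \right)} = 2 u \left(-11 + u\right)$ ($F{\left(u \right)} = \left(u - 11\right) \left(u + u\right) = \left(-11 + u\right) 2 u = 2 u \left(-11 + u\right)$)
$\sqrt{F{\left(\left(-11 - 23\right) - 5 \right)} + 5004} = \sqrt{2 \left(\left(-11 - 23\right) - 5\right) \left(-11 - 39\right) + 5004} = \sqrt{2 \left(-34 - 5\right) \left(-11 - 39\right) + 5004} = \sqrt{2 \left(-39\right) \left(-11 - 39\right) + 5004} = \sqrt{2 \left(-39\right) \left(-50\right) + 5004} = \sqrt{3900 + 5004} = \sqrt{8904} = 2 \sqrt{2226}$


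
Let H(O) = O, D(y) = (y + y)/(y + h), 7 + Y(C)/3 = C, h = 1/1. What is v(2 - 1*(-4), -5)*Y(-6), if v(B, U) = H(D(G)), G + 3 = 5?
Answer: -52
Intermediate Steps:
h = 1
Y(C) = -21 + 3*C
G = 2 (G = -3 + 5 = 2)
D(y) = 2*y/(1 + y) (D(y) = (y + y)/(y + 1) = (2*y)/(1 + y) = 2*y/(1 + y))
v(B, U) = 4/3 (v(B, U) = 2*2/(1 + 2) = 2*2/3 = 2*2*(1/3) = 4/3)
v(2 - 1*(-4), -5)*Y(-6) = 4*(-21 + 3*(-6))/3 = 4*(-21 - 18)/3 = (4/3)*(-39) = -52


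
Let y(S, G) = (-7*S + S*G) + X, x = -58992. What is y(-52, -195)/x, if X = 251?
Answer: -3585/19664 ≈ -0.18231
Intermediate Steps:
y(S, G) = 251 - 7*S + G*S (y(S, G) = (-7*S + S*G) + 251 = (-7*S + G*S) + 251 = 251 - 7*S + G*S)
y(-52, -195)/x = (251 - 7*(-52) - 195*(-52))/(-58992) = (251 + 364 + 10140)*(-1/58992) = 10755*(-1/58992) = -3585/19664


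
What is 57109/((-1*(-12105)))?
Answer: 57109/12105 ≈ 4.7178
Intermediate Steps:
57109/((-1*(-12105))) = 57109/12105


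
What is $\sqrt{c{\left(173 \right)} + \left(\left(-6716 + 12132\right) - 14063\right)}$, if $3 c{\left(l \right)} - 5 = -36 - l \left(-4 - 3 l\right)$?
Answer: $\frac{\sqrt{193521}}{3} \approx 146.64$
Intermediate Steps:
$c{\left(l \right)} = - \frac{31}{3} - \frac{l \left(-4 - 3 l\right)}{3}$ ($c{\left(l \right)} = \frac{5}{3} + \frac{-36 - l \left(-4 - 3 l\right)}{3} = \frac{5}{3} - \left(12 + \frac{l \left(-4 - 3 l\right)}{3}\right) = - \frac{31}{3} - \frac{l \left(-4 - 3 l\right)}{3}$)
$\sqrt{c{\left(173 \right)} + \left(\left(-6716 + 12132\right) - 14063\right)} = \sqrt{\left(- \frac{31}{3} + 173^{2} + \frac{4}{3} \cdot 173\right) + \left(\left(-6716 + 12132\right) - 14063\right)} = \sqrt{\left(- \frac{31}{3} + 29929 + \frac{692}{3}\right) + \left(5416 - 14063\right)} = \sqrt{\frac{90448}{3} - 8647} = \sqrt{\frac{64507}{3}} = \frac{\sqrt{193521}}{3}$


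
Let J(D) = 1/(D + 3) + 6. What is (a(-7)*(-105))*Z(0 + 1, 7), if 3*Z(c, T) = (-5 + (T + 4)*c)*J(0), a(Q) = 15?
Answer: -19950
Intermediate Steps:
J(D) = 6 + 1/(3 + D) (J(D) = 1/(3 + D) + 6 = 6 + 1/(3 + D))
Z(c, T) = -95/9 + 19*c*(4 + T)/9 (Z(c, T) = ((-5 + (T + 4)*c)*((19 + 6*0)/(3 + 0)))/3 = ((-5 + (4 + T)*c)*((19 + 0)/3))/3 = ((-5 + c*(4 + T))*((1/3)*19))/3 = ((-5 + c*(4 + T))*(19/3))/3 = (-95/3 + 19*c*(4 + T)/3)/3 = -95/9 + 19*c*(4 + T)/9)
(a(-7)*(-105))*Z(0 + 1, 7) = (15*(-105))*(-95/9 + 76*(0 + 1)/9 + (19/9)*7*(0 + 1)) = -1575*(-95/9 + (76/9)*1 + (19/9)*7*1) = -1575*(-95/9 + 76/9 + 133/9) = -1575*38/3 = -19950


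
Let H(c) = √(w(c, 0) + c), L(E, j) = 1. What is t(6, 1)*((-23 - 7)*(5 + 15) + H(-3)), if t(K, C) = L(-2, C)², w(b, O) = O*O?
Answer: -600 + I*√3 ≈ -600.0 + 1.732*I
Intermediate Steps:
w(b, O) = O²
t(K, C) = 1 (t(K, C) = 1² = 1)
H(c) = √c (H(c) = √(0² + c) = √(0 + c) = √c)
t(6, 1)*((-23 - 7)*(5 + 15) + H(-3)) = 1*((-23 - 7)*(5 + 15) + √(-3)) = 1*(-30*20 + I*√3) = 1*(-600 + I*√3) = -600 + I*√3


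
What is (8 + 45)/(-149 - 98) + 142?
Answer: 35021/247 ≈ 141.79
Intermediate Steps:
(8 + 45)/(-149 - 98) + 142 = 53/(-247) + 142 = -1/247*53 + 142 = -53/247 + 142 = 35021/247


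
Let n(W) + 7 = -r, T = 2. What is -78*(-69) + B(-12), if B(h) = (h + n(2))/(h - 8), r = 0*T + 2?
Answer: 107661/20 ≈ 5383.0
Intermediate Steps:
r = 2 (r = 0*2 + 2 = 0 + 2 = 2)
n(W) = -9 (n(W) = -7 - 1*2 = -7 - 2 = -9)
B(h) = (-9 + h)/(-8 + h) (B(h) = (h - 9)/(h - 8) = (-9 + h)/(-8 + h))
-78*(-69) + B(-12) = -78*(-69) + (-9 - 12)/(-8 - 12) = 5382 - 21/(-20) = 5382 - 1/20*(-21) = 5382 + 21/20 = 107661/20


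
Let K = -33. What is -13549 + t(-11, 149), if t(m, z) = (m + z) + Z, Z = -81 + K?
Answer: -13525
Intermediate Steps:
Z = -114 (Z = -81 - 33 = -114)
t(m, z) = -114 + m + z (t(m, z) = (m + z) - 114 = -114 + m + z)
-13549 + t(-11, 149) = -13549 + (-114 - 11 + 149) = -13549 + 24 = -13525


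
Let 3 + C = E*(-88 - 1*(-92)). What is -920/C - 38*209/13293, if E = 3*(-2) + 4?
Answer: 12142198/146223 ≈ 83.039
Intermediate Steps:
E = -2 (E = -6 + 4 = -2)
C = -11 (C = -3 - 2*(-88 - 1*(-92)) = -3 - 2*(-88 + 92) = -3 - 2*4 = -3 - 8 = -11)
-920/C - 38*209/13293 = -920/(-11) - 38*209/13293 = -920*(-1/11) - 7942*1/13293 = 920/11 - 7942/13293 = 12142198/146223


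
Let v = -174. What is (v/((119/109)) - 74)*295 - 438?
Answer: -8244862/119 ≈ -69285.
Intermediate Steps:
(v/((119/109)) - 74)*295 - 438 = (-174/(119/109) - 74)*295 - 438 = (-174/(119*(1/109)) - 74)*295 - 438 = (-174/119/109 - 74)*295 - 438 = (-174*109/119 - 74)*295 - 438 = (-18966/119 - 74)*295 - 438 = -27772/119*295 - 438 = -8192740/119 - 438 = -8244862/119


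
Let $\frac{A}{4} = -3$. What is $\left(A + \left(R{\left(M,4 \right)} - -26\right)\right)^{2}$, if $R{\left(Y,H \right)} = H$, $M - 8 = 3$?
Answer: $324$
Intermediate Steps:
$A = -12$ ($A = 4 \left(-3\right) = -12$)
$M = 11$ ($M = 8 + 3 = 11$)
$\left(A + \left(R{\left(M,4 \right)} - -26\right)\right)^{2} = \left(-12 + \left(4 - -26\right)\right)^{2} = \left(-12 + \left(4 + 26\right)\right)^{2} = \left(-12 + 30\right)^{2} = 18^{2} = 324$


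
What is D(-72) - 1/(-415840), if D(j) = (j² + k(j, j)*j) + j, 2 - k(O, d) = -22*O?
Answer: 49491613441/415840 ≈ 1.1902e+5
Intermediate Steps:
k(O, d) = 2 + 22*O (k(O, d) = 2 - (-22)*O = 2 + 22*O)
D(j) = j + j² + j*(2 + 22*j) (D(j) = (j² + (2 + 22*j)*j) + j = (j² + j*(2 + 22*j)) + j = j + j² + j*(2 + 22*j))
D(-72) - 1/(-415840) = -72*(3 + 23*(-72)) - 1/(-415840) = -72*(3 - 1656) - 1*(-1/415840) = -72*(-1653) + 1/415840 = 119016 + 1/415840 = 49491613441/415840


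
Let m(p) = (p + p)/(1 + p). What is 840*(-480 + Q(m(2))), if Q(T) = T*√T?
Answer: -403200 + 2240*√3/3 ≈ -4.0191e+5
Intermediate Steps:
m(p) = 2*p/(1 + p) (m(p) = (2*p)/(1 + p) = 2*p/(1 + p))
Q(T) = T^(3/2)
840*(-480 + Q(m(2))) = 840*(-480 + (2*2/(1 + 2))^(3/2)) = 840*(-480 + (2*2/3)^(3/2)) = 840*(-480 + (2*2*(⅓))^(3/2)) = 840*(-480 + (4/3)^(3/2)) = 840*(-480 + 8*√3/9) = -403200 + 2240*√3/3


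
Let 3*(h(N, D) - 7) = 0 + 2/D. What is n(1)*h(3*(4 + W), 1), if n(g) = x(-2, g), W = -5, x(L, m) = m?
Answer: 23/3 ≈ 7.6667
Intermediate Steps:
n(g) = g
h(N, D) = 7 + 2/(3*D) (h(N, D) = 7 + (0 + 2/D)/3 = 7 + (2/D)/3 = 7 + 2/(3*D))
n(1)*h(3*(4 + W), 1) = 1*(7 + (2/3)/1) = 1*(7 + (2/3)*1) = 1*(7 + 2/3) = 1*(23/3) = 23/3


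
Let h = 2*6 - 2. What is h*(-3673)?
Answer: -36730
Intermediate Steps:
h = 10 (h = 12 - 2 = 10)
h*(-3673) = 10*(-3673) = -36730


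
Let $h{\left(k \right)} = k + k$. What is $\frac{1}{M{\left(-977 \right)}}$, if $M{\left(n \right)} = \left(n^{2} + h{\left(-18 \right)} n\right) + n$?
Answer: $\frac{1}{988724} \approx 1.0114 \cdot 10^{-6}$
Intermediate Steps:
$h{\left(k \right)} = 2 k$
$M{\left(n \right)} = n^{2} - 35 n$ ($M{\left(n \right)} = \left(n^{2} + 2 \left(-18\right) n\right) + n = \left(n^{2} - 36 n\right) + n = n^{2} - 35 n$)
$\frac{1}{M{\left(-977 \right)}} = \frac{1}{\left(-977\right) \left(-35 - 977\right)} = \frac{1}{\left(-977\right) \left(-1012\right)} = \frac{1}{988724}$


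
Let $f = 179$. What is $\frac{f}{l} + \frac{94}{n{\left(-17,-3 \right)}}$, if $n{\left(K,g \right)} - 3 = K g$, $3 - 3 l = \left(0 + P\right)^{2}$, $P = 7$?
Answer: $- \frac{12337}{1242} \approx -9.9332$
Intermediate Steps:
$l = - \frac{46}{3}$ ($l = 1 - \frac{\left(0 + 7\right)^{2}}{3} = 1 - \frac{7^{2}}{3} = 1 - \frac{49}{3} = - \frac{46}{3} \approx -15.333$)
$n{\left(K,g \right)} = 3 + K g$
$\frac{f}{l} + \frac{94}{n{\left(-17,-3 \right)}} = \frac{179}{- \frac{46}{3}} + \frac{94}{3 - -51} = 179 \left(- \frac{3}{46}\right) + \frac{94}{3 + 51} = - \frac{537}{46} + \frac{94}{54} = - \frac{537}{46} + 94 \cdot \frac{1}{54} = - \frac{537}{46} + \frac{47}{27} = - \frac{12337}{1242}$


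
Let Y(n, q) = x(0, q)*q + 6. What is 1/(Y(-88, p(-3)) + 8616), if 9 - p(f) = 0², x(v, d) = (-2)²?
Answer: 1/8658 ≈ 0.00011550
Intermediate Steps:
x(v, d) = 4
p(f) = 9 (p(f) = 9 - 1*0² = 9 - 1*0 = 9 + 0 = 9)
Y(n, q) = 6 + 4*q (Y(n, q) = 4*q + 6 = 6 + 4*q)
1/(Y(-88, p(-3)) + 8616) = 1/((6 + 4*9) + 8616) = 1/((6 + 36) + 8616) = 1/(42 + 8616) = 1/8658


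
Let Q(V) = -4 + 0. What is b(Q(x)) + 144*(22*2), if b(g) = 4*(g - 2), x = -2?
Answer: 6312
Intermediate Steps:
Q(V) = -4
b(g) = -8 + 4*g (b(g) = 4*(-2 + g) = -8 + 4*g)
b(Q(x)) + 144*(22*2) = (-8 + 4*(-4)) + 144*(22*2) = (-8 - 16) + 144*44 = -24 + 6336 = 6312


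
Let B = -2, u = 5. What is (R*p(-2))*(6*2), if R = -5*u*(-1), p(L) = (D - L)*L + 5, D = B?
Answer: 1500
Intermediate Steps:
D = -2
p(L) = 5 + L*(-2 - L) (p(L) = (-2 - L)*L + 5 = L*(-2 - L) + 5 = 5 + L*(-2 - L))
R = 25 (R = -5*5*(-1) = -25*(-1) = 25)
(R*p(-2))*(6*2) = (25*(5 - 1*(-2)² - 2*(-2)))*(6*2) = (25*(5 - 1*4 + 4))*12 = (25*(5 - 4 + 4))*12 = (25*5)*12 = 125*12 = 1500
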